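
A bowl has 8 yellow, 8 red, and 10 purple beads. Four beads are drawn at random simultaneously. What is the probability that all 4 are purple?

Unordered draws without replacement: count favorable combinations over C(26,4).
Favorable = C(8,0) · C(8,0) · C(10,4) = 210; total = C(26,4) = 14950.
P = 210/14950 = 21/1495 ≈ 0.0140.

21/1495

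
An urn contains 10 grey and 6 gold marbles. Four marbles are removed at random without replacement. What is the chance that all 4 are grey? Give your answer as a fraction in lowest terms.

3/26

Multiply the conditional probability of each draw in order, without replacement, so each draw removes one from its color and from the total.
P = (10/16) · (9/15) · (8/14) · (7/13) = 3/26 ≈ 0.1154.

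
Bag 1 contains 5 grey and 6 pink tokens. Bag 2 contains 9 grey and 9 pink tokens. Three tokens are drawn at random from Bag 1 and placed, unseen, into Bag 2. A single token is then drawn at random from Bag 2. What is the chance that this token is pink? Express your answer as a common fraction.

39/77

Condition on how many of the transferred tokens are pink (from Bag 1: 6 pink of 11; then Bag 2 has 21 total).
  0 pink: C(6,0)C(5,3)/C(11,3) = 2/33; then P = 9/21
  1 pink: C(6,1)C(5,2)/C(11,3) = 4/11; then P = 10/21
  2 pink: C(6,2)C(5,1)/C(11,3) = 5/11; then P = 11/21
  3 pink: C(6,3)C(5,0)/C(11,3) = 4/33; then P = 12/21
P(pink from Bag 2) = 39/77 ≈ 0.5065.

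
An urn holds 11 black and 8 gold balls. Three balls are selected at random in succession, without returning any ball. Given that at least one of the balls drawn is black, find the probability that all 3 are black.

P(all 3 black) = C(11,3)/C(19,3) = 55/323; P(at least one black) = 1 − C(8,3)/C(19,3) = 913/969.
Since 'all 3 black' ⊆ 'at least one black', P(all 3 | at least one) = 55/323 / 913/969 = 15/83 ≈ 0.1807.

15/83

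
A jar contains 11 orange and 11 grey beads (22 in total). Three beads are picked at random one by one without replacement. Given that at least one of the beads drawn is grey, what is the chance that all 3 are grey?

3/25

P(all 3 grey) = C(11,3)/C(22,3) = 3/28; P(at least one grey) = 1 − C(11,3)/C(22,3) = 25/28.
Since 'all 3 grey' ⊆ 'at least one grey', P(all 3 | at least one) = 3/28 / 25/28 = 3/25 ≈ 0.1200.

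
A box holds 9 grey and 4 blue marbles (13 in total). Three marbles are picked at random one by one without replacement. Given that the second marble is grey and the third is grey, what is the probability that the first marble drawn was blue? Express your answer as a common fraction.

P(first=blue and the second marble is grey and the third is grey) = (4/13)·(9/12)·(8/11) = 24/143.
P(E) = Σ over first color = 42/143 + 24/143 = 6/13.
By Bayes, P(first=blue | E) = 24/143 / 6/13 = 4/11 ≈ 0.3636.

4/11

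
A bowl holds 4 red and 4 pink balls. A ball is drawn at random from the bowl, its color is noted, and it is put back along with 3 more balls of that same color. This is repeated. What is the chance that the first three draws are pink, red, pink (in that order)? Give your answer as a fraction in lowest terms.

Track the composition after each reinforcement of +3.
P = (4/8) · (4/11) · (7/14) = 1/11 ≈ 0.0909.

1/11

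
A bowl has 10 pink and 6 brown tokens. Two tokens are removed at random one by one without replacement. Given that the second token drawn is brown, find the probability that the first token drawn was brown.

1/3

P(first=brown and the second token drawn is brown) = (6/16)·(5/15) = 1/8.
P(the second token drawn is brown) = Σ over first color = 1/4 + 1/8 = 3/8.
By Bayes, P(first=brown | the second token drawn is brown) = 1/8 / 3/8 = 1/3 ≈ 0.3333.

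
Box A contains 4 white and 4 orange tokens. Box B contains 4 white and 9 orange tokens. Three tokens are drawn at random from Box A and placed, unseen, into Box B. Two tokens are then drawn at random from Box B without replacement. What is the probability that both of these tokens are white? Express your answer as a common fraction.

Condition on how many of the transferred tokens are white (from Box A: 4 white of 8; then Box B has 16 total).
  0 white: C(4,0)C(4,3)/C(8,3) = 1/14; then P = C(4,2)/C(16,2) = 1/20
  1 white: C(4,1)C(4,2)/C(8,3) = 3/7; then P = C(5,2)/C(16,2) = 1/12
  2 white: C(4,2)C(4,1)/C(8,3) = 3/7; then P = C(6,2)/C(16,2) = 1/8
  3 white: C(4,3)C(4,0)/C(8,3) = 1/14; then P = C(7,2)/C(16,2) = 7/40
P(both white) = 59/560 ≈ 0.1054.

59/560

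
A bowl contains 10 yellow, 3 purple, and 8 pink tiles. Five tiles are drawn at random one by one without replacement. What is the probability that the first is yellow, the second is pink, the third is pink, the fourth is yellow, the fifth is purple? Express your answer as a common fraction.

Multiply the conditional probability of each draw in order, without replacement, so each draw removes one from its color and from the total.
P = (10/21) · (8/20) · (7/19) · (9/18) · (3/17) = 2/323 ≈ 0.0062.

2/323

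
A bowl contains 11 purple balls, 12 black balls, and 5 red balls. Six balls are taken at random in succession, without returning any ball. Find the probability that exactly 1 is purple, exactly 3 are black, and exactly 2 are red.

1210/18837

Unordered draws without replacement: count favorable combinations over C(28,6).
Favorable = C(11,1) · C(12,3) · C(5,2) = 24200; total = C(28,6) = 376740.
P = 24200/376740 = 1210/18837 ≈ 0.0642.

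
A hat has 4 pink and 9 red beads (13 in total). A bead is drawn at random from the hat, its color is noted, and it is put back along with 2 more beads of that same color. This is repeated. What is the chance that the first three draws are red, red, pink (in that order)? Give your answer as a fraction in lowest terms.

132/1105

Track the composition after each reinforcement of +2.
P = (9/13) · (11/15) · (4/17) = 132/1105 ≈ 0.1195.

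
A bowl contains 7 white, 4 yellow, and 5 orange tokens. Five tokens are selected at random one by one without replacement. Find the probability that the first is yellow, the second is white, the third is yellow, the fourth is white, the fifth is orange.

1/208

Multiply the conditional probability of each draw in order, without replacement, so each draw removes one from its color and from the total.
P = (4/16) · (7/15) · (3/14) · (6/13) · (5/12) = 1/208 ≈ 0.0048.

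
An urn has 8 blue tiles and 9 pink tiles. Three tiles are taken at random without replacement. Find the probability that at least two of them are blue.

77/170

Sum the hypergeometric tail for j = 2,…,3 blue tiles.
Favorable = C(8,2)·C(9,1) + C(8,3)·C(9,0) = 308; total = C(17,3) = 680.
P = 308/680 = 77/170 ≈ 0.4529.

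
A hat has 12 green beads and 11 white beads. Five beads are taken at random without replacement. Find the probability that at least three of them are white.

Sum the hypergeometric tail for j = 3,…,5 white beads.
Favorable = C(11,3)·C(12,2) + C(11,4)·C(12,1) + C(11,5)·C(12,0) = 15312; total = C(23,5) = 33649.
P = 15312/33649 = 1392/3059 ≈ 0.4551.

1392/3059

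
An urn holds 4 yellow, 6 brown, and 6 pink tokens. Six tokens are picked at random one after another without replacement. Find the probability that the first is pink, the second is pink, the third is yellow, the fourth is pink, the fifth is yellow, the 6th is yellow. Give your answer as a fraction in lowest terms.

Multiply the conditional probability of each draw in order, without replacement, so each draw removes one from its color and from the total.
P = (6/16) · (5/15) · (4/14) · (4/13) · (3/12) · (2/11) = 1/2002 ≈ 0.0005.

1/2002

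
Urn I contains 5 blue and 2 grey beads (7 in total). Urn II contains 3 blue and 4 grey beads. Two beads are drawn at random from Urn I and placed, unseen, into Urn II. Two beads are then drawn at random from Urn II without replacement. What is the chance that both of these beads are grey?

25/108

Condition on how many of the transferred beads are grey (from Urn I: 2 grey of 7; then Urn II has 9 total).
  0 grey: C(2,0)C(5,2)/C(7,2) = 10/21; then P = C(4,2)/C(9,2) = 1/6
  1 grey: C(2,1)C(5,1)/C(7,2) = 10/21; then P = C(5,2)/C(9,2) = 5/18
  2 grey: C(2,2)C(5,0)/C(7,2) = 1/21; then P = C(6,2)/C(9,2) = 5/12
P(both grey) = 25/108 ≈ 0.2315.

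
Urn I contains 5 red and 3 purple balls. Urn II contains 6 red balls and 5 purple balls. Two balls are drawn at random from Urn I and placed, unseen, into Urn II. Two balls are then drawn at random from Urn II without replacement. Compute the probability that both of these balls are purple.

97/546

Condition on how many of the transferred balls are purple (from Urn I: 3 purple of 8; then Urn II has 13 total).
  0 purple: C(3,0)C(5,2)/C(8,2) = 5/14; then P = C(5,2)/C(13,2) = 5/39
  1 purple: C(3,1)C(5,1)/C(8,2) = 15/28; then P = C(6,2)/C(13,2) = 5/26
  2 purple: C(3,2)C(5,0)/C(8,2) = 3/28; then P = C(7,2)/C(13,2) = 7/26
P(both purple) = 97/546 ≈ 0.1777.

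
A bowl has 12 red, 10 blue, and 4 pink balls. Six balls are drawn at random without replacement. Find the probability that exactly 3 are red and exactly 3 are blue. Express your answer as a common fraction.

Unordered draws without replacement: count favorable combinations over C(26,6).
Favorable = C(12,3) · C(10,3) · C(4,0) = 26400; total = C(26,6) = 230230.
P = 26400/230230 = 240/2093 ≈ 0.1147.

240/2093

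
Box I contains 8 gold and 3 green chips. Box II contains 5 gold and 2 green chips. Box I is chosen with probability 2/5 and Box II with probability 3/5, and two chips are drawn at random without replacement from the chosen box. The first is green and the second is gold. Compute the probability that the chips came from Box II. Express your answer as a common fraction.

275/443

P(E | Box I) = 12/55; P(E | Box II) = 5/21.
P(E) = 2/5·12/55 + 3/5·5/21 = 443/1925.
By Bayes' rule, P(Box II | E) = 1/7 / 443/1925 = 275/443 ≈ 0.6208.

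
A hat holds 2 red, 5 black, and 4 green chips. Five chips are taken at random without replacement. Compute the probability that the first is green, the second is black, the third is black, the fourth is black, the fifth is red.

Multiply the conditional probability of each draw in order, without replacement, so each draw removes one from its color and from the total.
P = (4/11) · (5/10) · (4/9) · (3/8) · (2/7) = 2/231 ≈ 0.0087.

2/231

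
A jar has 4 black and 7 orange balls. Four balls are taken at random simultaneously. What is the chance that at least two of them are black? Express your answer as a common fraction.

31/66

Sum the hypergeometric tail for j = 2,…,4 black balls.
Favorable = C(4,2)·C(7,2) + C(4,3)·C(7,1) + C(4,4)·C(7,0) = 155; total = C(11,4) = 330.
P = 155/330 = 31/66 ≈ 0.4697.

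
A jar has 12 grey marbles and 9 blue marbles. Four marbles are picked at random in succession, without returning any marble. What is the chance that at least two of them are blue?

Sum the hypergeometric tail for j = 2,…,4 blue marbles.
Favorable = C(9,2)·C(12,2) + C(9,3)·C(12,1) + C(9,4)·C(12,0) = 3510; total = C(21,4) = 5985.
P = 3510/5985 = 78/133 ≈ 0.5865.

78/133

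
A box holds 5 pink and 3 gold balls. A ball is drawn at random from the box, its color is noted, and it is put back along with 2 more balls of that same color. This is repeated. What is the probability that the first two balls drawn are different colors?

Either gold then pink, or pink then gold; after the first draw the total is 10.
P = (3/8)·(5/10) + (5/8)·(3/10) = 3/8 ≈ 0.3750.

3/8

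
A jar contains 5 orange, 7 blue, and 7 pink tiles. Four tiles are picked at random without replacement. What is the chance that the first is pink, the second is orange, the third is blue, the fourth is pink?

Multiply the conditional probability of each draw in order, without replacement, so each draw removes one from its color and from the total.
P = (7/19) · (5/18) · (7/17) · (6/16) = 245/15504 ≈ 0.0158.

245/15504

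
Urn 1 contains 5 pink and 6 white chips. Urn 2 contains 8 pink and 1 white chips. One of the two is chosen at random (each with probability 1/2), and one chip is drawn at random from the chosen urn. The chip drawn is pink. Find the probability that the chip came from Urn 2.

P(pink | Urn 1) = 5/11; P(pink | Urn 2) = 8/9.
P(pink) = 1/2·5/11 + 1/2·8/9 = 133/198.
By Bayes' rule, P(Urn 2 | pink) = 4/9 / 133/198 = 88/133 ≈ 0.6617.

88/133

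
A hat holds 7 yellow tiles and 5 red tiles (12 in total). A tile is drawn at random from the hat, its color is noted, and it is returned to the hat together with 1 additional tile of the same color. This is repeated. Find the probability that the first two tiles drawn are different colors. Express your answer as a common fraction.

35/78

Either red then yellow, or yellow then red; after the first draw the total is 13.
P = (5/12)·(7/13) + (7/12)·(5/13) = 35/78 ≈ 0.4487.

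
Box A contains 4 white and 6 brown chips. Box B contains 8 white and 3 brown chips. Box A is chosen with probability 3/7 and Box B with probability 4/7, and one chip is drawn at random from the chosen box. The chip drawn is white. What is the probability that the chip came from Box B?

P(white | Box A) = 2/5; P(white | Box B) = 8/11.
P(white) = 3/7·2/5 + 4/7·8/11 = 226/385.
By Bayes' rule, P(Box B | white) = 32/77 / 226/385 = 80/113 ≈ 0.7080.

80/113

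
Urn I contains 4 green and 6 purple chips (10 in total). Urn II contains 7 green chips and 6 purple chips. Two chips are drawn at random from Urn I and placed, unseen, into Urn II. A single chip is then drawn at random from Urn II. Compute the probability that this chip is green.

13/25

Condition on how many of the transferred chips are green (from Urn I: 4 green of 10; then Urn II has 15 total).
  0 green: C(4,0)C(6,2)/C(10,2) = 1/3; then P = 7/15
  1 green: C(4,1)C(6,1)/C(10,2) = 8/15; then P = 8/15
  2 green: C(4,2)C(6,0)/C(10,2) = 2/15; then P = 9/15
P(green from Urn II) = 13/25 ≈ 0.5200.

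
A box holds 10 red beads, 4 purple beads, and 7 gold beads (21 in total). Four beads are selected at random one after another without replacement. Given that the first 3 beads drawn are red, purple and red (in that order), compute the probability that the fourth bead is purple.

1/6

After removing 2 red, 1 purple, the box has 3 purple out of 18 remaining.
P(fourth is purple | given) = 3/18 = 1/6 ≈ 0.1667.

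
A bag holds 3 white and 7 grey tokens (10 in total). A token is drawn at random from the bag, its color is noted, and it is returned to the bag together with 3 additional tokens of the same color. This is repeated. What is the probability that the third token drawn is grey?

Sum over the four possibilities for the first two draws (grey/not-grey each), tracking how the grey count and total change by +3 per draw.
P(third is grey) = 7/10 ≈ 0.7000. (In a Pólya urn every draw has the same marginal probability 7/10.)

7/10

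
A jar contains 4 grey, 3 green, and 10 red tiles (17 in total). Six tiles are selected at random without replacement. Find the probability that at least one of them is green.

Use the complement: P(at least one green) = 1 − P(no green).
P(none) = C(14,6)/C(17,6) = 3003/12376.
So P = 1 − 3003/12376 = 103/136 ≈ 0.7574.

103/136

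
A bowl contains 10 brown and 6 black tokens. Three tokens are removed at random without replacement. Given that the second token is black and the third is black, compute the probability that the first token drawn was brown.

P(first=brown and the second token is black and the third is black) = (10/16)·(6/15)·(5/14) = 5/56.
P(E) = Σ over first color = 5/56 + 1/28 = 1/8.
By Bayes, P(first=brown | E) = 5/56 / 1/8 = 5/7 ≈ 0.7143.

5/7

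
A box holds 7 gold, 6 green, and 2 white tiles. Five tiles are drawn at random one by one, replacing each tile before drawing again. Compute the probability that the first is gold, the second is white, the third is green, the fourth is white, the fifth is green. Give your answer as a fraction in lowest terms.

112/84375

Multiply the conditional probability of each draw in order, with replacement (the composition resets each draw).
P = (7/15) · (2/15) · (6/15) · (2/15) · (6/15) = 112/84375 ≈ 0.0013.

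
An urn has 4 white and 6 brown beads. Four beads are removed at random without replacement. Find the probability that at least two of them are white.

23/42

Sum the hypergeometric tail for j = 2,…,4 white beads.
Favorable = C(4,2)·C(6,2) + C(4,3)·C(6,1) + C(4,4)·C(6,0) = 115; total = C(10,4) = 210.
P = 115/210 = 23/42 ≈ 0.5476.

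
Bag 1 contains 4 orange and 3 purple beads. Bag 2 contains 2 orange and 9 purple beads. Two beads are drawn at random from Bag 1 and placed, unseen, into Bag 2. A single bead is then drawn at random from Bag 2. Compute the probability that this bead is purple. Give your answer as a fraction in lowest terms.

69/91

Condition on how many of the transferred beads are purple (from Bag 1: 3 purple of 7; then Bag 2 has 13 total).
  0 purple: C(3,0)C(4,2)/C(7,2) = 2/7; then P = 9/13
  1 purple: C(3,1)C(4,1)/C(7,2) = 4/7; then P = 10/13
  2 purple: C(3,2)C(4,0)/C(7,2) = 1/7; then P = 11/13
P(purple from Bag 2) = 69/91 ≈ 0.7582.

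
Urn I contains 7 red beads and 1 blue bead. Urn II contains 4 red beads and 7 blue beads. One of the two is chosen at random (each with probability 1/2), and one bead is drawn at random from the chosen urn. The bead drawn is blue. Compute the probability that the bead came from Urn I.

P(blue | Urn I) = 1/8; P(blue | Urn II) = 7/11.
P(blue) = 1/2·1/8 + 1/2·7/11 = 67/176.
By Bayes' rule, P(Urn I | blue) = 1/16 / 67/176 = 11/67 ≈ 0.1642.

11/67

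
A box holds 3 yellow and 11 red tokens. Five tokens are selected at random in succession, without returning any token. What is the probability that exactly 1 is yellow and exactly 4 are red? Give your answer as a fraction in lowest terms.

Unordered draws without replacement: count favorable combinations over C(14,5).
Favorable = C(3,1) · C(11,4) = 990; total = C(14,5) = 2002.
P = 990/2002 = 45/91 ≈ 0.4945.

45/91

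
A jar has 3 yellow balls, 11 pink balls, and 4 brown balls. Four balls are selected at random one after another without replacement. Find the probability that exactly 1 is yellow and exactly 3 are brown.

1/255

Unordered draws without replacement: count favorable combinations over C(18,4).
Favorable = C(3,1) · C(11,0) · C(4,3) = 12; total = C(18,4) = 3060.
P = 12/3060 = 1/255 ≈ 0.0039.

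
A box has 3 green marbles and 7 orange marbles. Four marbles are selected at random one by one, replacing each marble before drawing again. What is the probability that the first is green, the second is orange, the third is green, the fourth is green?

Multiply the conditional probability of each draw in order, with replacement (the composition resets each draw).
P = (3/10) · (7/10) · (3/10) · (3/10) = 189/10000 ≈ 0.0189.

189/10000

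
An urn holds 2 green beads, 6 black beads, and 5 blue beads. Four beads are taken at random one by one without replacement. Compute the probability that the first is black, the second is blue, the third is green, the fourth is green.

1/286

Multiply the conditional probability of each draw in order, without replacement, so each draw removes one from its color and from the total.
P = (6/13) · (5/12) · (2/11) · (1/10) = 1/286 ≈ 0.0035.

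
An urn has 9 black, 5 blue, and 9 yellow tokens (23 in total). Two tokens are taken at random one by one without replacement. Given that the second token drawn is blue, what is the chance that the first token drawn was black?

9/22

P(first=black and the second token drawn is blue) = (9/23)·(5/22) = 45/506.
P(the second token drawn is blue) = Σ over first color = 45/506 + 10/253 + 45/506 = 5/23.
By Bayes, P(first=black | the second token drawn is blue) = 45/506 / 5/23 = 9/22 ≈ 0.4091.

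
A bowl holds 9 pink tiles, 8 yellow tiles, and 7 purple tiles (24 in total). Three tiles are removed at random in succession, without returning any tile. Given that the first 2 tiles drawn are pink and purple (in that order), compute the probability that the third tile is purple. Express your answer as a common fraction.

After removing 1 pink, 1 purple, the bowl has 6 purple out of 22 remaining.
P(third is purple | given) = 6/22 = 3/11 ≈ 0.2727.

3/11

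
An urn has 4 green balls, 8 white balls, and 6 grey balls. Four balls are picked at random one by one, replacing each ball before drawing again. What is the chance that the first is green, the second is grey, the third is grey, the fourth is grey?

2/243

Multiply the conditional probability of each draw in order, with replacement (the composition resets each draw).
P = (4/18) · (6/18) · (6/18) · (6/18) = 2/243 ≈ 0.0082.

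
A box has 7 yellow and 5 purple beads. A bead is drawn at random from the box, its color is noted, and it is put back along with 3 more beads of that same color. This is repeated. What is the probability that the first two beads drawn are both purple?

After a purple draw the box holds 8 purple out of 15.
P = (5/12)·(8/15) = 2/9 ≈ 0.2222.

2/9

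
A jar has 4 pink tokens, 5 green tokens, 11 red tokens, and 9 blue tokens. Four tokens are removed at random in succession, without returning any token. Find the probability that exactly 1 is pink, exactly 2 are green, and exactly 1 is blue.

Unordered draws without replacement: count favorable combinations over C(29,4).
Favorable = C(4,1) · C(5,2) · C(11,0) · C(9,1) = 360; total = C(29,4) = 23751.
P = 360/23751 = 40/2639 ≈ 0.0152.

40/2639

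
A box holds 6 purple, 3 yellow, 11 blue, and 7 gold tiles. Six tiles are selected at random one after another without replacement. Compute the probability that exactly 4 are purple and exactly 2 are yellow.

Unordered draws without replacement: count favorable combinations over C(27,6).
Favorable = C(6,4) · C(3,2) · C(11,0) · C(7,0) = 45; total = C(27,6) = 296010.
P = 45/296010 = 1/6578 ≈ 0.0002.

1/6578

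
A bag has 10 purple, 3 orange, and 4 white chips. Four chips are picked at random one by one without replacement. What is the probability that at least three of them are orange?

Sum the hypergeometric tail for j = 3,…,3 orange chips.
Favorable = C(3,3)·C(14,1) = 14; total = C(17,4) = 2380.
P = 14/2380 = 1/170 ≈ 0.0059.

1/170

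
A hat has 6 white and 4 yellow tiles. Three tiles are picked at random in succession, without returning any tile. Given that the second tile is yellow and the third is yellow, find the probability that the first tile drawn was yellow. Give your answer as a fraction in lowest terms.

P(first=yellow and the second tile is yellow and the third is yellow) = (4/10)·(3/9)·(2/8) = 1/30.
P(E) = Σ over first color = 1/10 + 1/30 = 2/15.
By Bayes, P(first=yellow | E) = 1/30 / 2/15 = 1/4 ≈ 0.2500.

1/4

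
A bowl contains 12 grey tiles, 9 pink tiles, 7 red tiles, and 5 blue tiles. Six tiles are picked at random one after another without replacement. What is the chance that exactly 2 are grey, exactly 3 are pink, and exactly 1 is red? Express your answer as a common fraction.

Unordered draws without replacement: count favorable combinations over C(33,6).
Favorable = C(12,2) · C(9,3) · C(7,1) · C(5,0) = 38808; total = C(33,6) = 1107568.
P = 38808/1107568 = 63/1798 ≈ 0.0350.

63/1798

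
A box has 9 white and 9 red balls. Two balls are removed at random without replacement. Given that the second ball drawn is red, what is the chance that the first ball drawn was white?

9/17

P(first=white and the second ball drawn is red) = (9/18)·(9/17) = 9/34.
P(the second ball drawn is red) = Σ over first color = 9/34 + 4/17 = 1/2.
By Bayes, P(first=white | the second ball drawn is red) = 9/34 / 1/2 = 9/17 ≈ 0.5294.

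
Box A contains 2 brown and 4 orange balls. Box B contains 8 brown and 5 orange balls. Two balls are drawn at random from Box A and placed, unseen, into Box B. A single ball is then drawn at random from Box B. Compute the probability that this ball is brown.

Condition on how many of the transferred balls are brown (from Box A: 2 brown of 6; then Box B has 15 total).
  0 brown: C(2,0)C(4,2)/C(6,2) = 2/5; then P = 8/15
  1 brown: C(2,1)C(4,1)/C(6,2) = 8/15; then P = 9/15
  2 brown: C(2,2)C(4,0)/C(6,2) = 1/15; then P = 10/15
P(brown from Box B) = 26/45 ≈ 0.5778.

26/45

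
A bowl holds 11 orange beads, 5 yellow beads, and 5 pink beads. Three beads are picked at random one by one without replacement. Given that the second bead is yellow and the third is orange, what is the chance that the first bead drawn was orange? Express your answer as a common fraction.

P(first=orange and the second bead is yellow and the third is orange) = (11/21)·(5/20)·(10/19) = 55/798.
P(E) = Σ over first color = 55/798 + 11/399 + 55/1596 = 11/84.
By Bayes, P(first=orange | E) = 55/798 / 11/84 = 10/19 ≈ 0.5263.

10/19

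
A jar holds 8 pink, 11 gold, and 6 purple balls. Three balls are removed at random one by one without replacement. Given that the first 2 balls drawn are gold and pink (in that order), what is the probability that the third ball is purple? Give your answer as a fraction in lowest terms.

6/23

After removing 1 pink, 1 gold, the jar has 6 purple out of 23 remaining.
P(third is purple | given) = 6/23 ≈ 0.2609.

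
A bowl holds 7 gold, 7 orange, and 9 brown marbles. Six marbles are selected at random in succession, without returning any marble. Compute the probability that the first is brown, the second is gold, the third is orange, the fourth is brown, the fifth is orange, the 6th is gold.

Multiply the conditional probability of each draw in order, without replacement, so each draw removes one from its color and from the total.
P = (9/23) · (7/22) · (7/21) · (8/20) · (6/19) · (6/18) = 42/24035 ≈ 0.0017.

42/24035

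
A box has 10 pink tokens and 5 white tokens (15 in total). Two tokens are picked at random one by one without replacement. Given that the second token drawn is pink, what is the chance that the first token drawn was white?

5/14

P(first=white and the second token drawn is pink) = (5/15)·(10/14) = 5/21.
P(the second token drawn is pink) = Σ over first color = 3/7 + 5/21 = 2/3.
By Bayes, P(first=white | the second token drawn is pink) = 5/21 / 2/3 = 5/14 ≈ 0.3571.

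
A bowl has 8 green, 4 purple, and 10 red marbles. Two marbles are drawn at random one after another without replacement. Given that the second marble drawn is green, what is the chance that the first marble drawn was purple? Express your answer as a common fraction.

4/21

P(first=purple and the second marble drawn is green) = (4/22)·(8/21) = 16/231.
P(the second marble drawn is green) = Σ over first color = 4/33 + 16/231 + 40/231 = 4/11.
By Bayes, P(first=purple | the second marble drawn is green) = 16/231 / 4/11 = 4/21 ≈ 0.1905.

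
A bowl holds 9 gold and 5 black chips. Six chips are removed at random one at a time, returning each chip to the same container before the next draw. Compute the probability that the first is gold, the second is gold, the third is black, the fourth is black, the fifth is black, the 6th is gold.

91125/7529536

Multiply the conditional probability of each draw in order, with replacement (the composition resets each draw).
P = (9/14) · (9/14) · (5/14) · (5/14) · (5/14) · (9/14) = 91125/7529536 ≈ 0.0121.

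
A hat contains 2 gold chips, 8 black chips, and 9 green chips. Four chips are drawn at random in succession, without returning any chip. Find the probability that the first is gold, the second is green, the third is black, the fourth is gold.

1/646

Multiply the conditional probability of each draw in order, without replacement, so each draw removes one from its color and from the total.
P = (2/19) · (9/18) · (8/17) · (1/16) = 1/646 ≈ 0.0015.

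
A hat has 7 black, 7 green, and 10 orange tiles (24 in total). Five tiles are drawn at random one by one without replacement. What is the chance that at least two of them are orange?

Sum the hypergeometric tail for j = 2,…,5 orange tiles.
Favorable = C(10,2)·C(14,3) + C(10,3)·C(14,2) + C(10,4)·C(14,1) + C(10,5)·C(14,0) = 30492; total = C(24,5) = 42504.
P = 30492/42504 = 33/46 ≈ 0.7174.

33/46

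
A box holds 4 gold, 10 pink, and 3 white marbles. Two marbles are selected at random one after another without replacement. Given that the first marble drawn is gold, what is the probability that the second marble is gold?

3/16

After removing 1 gold, the box has 3 gold out of 16 remaining.
P(second is gold | given) = 3/16 ≈ 0.1875.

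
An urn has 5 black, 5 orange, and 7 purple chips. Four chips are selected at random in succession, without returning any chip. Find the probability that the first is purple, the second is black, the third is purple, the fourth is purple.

Multiply the conditional probability of each draw in order, without replacement, so each draw removes one from its color and from the total.
P = (7/17) · (5/16) · (6/15) · (5/14) = 5/272 ≈ 0.0184.

5/272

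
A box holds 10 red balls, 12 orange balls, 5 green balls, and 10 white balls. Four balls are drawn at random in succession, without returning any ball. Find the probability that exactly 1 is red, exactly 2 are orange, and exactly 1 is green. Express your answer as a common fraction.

220/4403

Unordered draws without replacement: count favorable combinations over C(37,4).
Favorable = C(10,1) · C(12,2) · C(5,1) · C(10,0) = 3300; total = C(37,4) = 66045.
P = 3300/66045 = 220/4403 ≈ 0.0500.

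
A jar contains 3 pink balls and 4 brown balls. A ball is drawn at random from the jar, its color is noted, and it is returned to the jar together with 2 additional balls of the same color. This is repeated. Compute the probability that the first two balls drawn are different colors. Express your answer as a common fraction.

8/21

Either brown then pink, or pink then brown; after the first draw the total is 9.
P = (4/7)·(3/9) + (3/7)·(4/9) = 8/21 ≈ 0.3810.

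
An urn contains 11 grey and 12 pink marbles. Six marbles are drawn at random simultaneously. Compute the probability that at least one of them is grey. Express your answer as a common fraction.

433/437

Use the complement: P(at least one grey) = 1 − P(no grey).
P(none) = C(12,6)/C(23,6) = 924/100947.
So P = 1 − 924/100947 = 433/437 ≈ 0.9908.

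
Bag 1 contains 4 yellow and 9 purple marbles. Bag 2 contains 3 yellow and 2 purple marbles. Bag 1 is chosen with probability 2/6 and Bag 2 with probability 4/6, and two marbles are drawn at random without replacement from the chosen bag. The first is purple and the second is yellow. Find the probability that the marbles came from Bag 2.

P(E | Bag 1) = 3/13; P(E | Bag 2) = 3/10.
P(E) = 1/3·3/13 + 2/3·3/10 = 18/65.
By Bayes' rule, P(Bag 2 | E) = 1/5 / 18/65 = 13/18 ≈ 0.7222.

13/18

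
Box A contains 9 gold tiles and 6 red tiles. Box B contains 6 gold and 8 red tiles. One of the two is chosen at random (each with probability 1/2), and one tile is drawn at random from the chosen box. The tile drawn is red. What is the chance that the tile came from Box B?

P(red | Box A) = 2/5; P(red | Box B) = 4/7.
P(red) = 1/2·2/5 + 1/2·4/7 = 17/35.
By Bayes' rule, P(Box B | red) = 2/7 / 17/35 = 10/17 ≈ 0.5882.

10/17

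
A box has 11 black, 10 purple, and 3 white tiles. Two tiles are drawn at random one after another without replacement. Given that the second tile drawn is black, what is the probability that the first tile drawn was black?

10/23

P(first=black and the second tile drawn is black) = (11/24)·(10/23) = 55/276.
P(the second tile drawn is black) = Σ over first color = 55/276 + 55/276 + 11/184 = 11/24.
By Bayes, P(first=black | the second tile drawn is black) = 55/276 / 11/24 = 10/23 ≈ 0.4348.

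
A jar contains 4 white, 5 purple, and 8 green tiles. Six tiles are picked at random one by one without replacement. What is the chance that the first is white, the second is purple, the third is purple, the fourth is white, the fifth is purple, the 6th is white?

Multiply the conditional probability of each draw in order, without replacement, so each draw removes one from its color and from the total.
P = (4/17) · (5/16) · (4/15) · (3/14) · (3/13) · (2/12) = 1/6188 ≈ 0.0002.

1/6188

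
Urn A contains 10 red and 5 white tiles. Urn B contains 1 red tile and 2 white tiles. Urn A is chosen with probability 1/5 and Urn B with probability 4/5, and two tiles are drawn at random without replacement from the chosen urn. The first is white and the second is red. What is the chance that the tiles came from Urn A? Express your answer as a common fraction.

P(E | Urn A) = 5/21; P(E | Urn B) = 1/3.
P(E) = 1/5·5/21 + 4/5·1/3 = 11/35.
By Bayes' rule, P(Urn A | E) = 1/21 / 11/35 = 5/33 ≈ 0.1515.

5/33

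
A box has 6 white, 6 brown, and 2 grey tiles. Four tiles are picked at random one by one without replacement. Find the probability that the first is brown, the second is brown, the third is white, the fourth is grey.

15/1001

Multiply the conditional probability of each draw in order, without replacement, so each draw removes one from its color and from the total.
P = (6/14) · (5/13) · (6/12) · (2/11) = 15/1001 ≈ 0.0150.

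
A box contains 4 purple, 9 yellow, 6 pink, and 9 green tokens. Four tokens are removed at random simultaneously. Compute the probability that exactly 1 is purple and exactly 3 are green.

16/975

Unordered draws without replacement: count favorable combinations over C(28,4).
Favorable = C(4,1) · C(9,0) · C(6,0) · C(9,3) = 336; total = C(28,4) = 20475.
P = 336/20475 = 16/975 ≈ 0.0164.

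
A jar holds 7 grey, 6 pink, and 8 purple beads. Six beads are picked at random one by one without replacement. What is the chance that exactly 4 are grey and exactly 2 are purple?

Unordered draws without replacement: count favorable combinations over C(21,6).
Favorable = C(7,4) · C(6,0) · C(8,2) = 980; total = C(21,6) = 54264.
P = 980/54264 = 35/1938 ≈ 0.0181.

35/1938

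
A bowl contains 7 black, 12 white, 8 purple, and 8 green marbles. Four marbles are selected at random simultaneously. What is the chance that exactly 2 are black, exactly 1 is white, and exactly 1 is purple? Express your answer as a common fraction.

Unordered draws without replacement: count favorable combinations over C(35,4).
Favorable = C(7,2) · C(12,1) · C(8,1) · C(8,0) = 2016; total = C(35,4) = 52360.
P = 2016/52360 = 36/935 ≈ 0.0385.

36/935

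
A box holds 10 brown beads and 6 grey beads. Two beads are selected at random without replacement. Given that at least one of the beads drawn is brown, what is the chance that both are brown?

P(both brown) = C(10,2)/C(16,2) = 3/8; P(at least one brown) = 1 − C(6,2)/C(16,2) = 7/8.
Since 'both brown' ⊆ 'at least one brown', P(both | at least one) = 3/8 / 7/8 = 3/7 ≈ 0.4286.

3/7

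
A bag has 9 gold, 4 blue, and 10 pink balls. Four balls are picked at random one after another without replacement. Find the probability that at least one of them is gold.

Use the complement: P(at least one gold) = 1 − P(no gold).
P(none) = C(14,4)/C(23,4) = 1001/8855.
So P = 1 − 1001/8855 = 102/115 ≈ 0.8870.

102/115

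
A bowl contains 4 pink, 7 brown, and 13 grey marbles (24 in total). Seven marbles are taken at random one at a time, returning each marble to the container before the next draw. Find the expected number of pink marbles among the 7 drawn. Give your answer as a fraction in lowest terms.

By linearity of expectation, E[X] = Σ P(draw i is pink); each independent draw has P(pink) = 4/24.
E[X] = 7 · 4/24 = 7/6 ≈ 1.1667.

7/6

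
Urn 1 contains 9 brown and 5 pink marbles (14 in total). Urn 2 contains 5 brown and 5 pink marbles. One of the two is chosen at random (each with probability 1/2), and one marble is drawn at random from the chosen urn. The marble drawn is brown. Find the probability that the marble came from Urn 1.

9/16

P(brown | Urn 1) = 9/14; P(brown | Urn 2) = 1/2.
P(brown) = 1/2·9/14 + 1/2·1/2 = 4/7.
By Bayes' rule, P(Urn 1 | brown) = 9/28 / 4/7 = 9/16 ≈ 0.5625.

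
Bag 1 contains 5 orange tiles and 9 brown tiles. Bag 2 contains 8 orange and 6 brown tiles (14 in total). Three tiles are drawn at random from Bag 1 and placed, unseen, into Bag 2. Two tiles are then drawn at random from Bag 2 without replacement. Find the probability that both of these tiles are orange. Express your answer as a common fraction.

1679/6188

Condition on how many of the transferred tiles are orange (from Bag 1: 5 orange of 14; then Bag 2 has 17 total).
  0 orange: C(5,0)C(9,3)/C(14,3) = 3/13; then P = C(8,2)/C(17,2) = 7/34
  1 orange: C(5,1)C(9,2)/C(14,3) = 45/91; then P = C(9,2)/C(17,2) = 9/34
  2 orange: C(5,2)C(9,1)/C(14,3) = 45/182; then P = C(10,2)/C(17,2) = 45/136
  3 orange: C(5,3)C(9,0)/C(14,3) = 5/182; then P = C(11,2)/C(17,2) = 55/136
P(both orange) = 1679/6188 ≈ 0.2713.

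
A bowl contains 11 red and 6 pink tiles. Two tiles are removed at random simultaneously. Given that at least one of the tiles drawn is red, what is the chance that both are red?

P(both red) = C(11,2)/C(17,2) = 55/136; P(at least one red) = 1 − C(6,2)/C(17,2) = 121/136.
Since 'both red' ⊆ 'at least one red', P(both | at least one) = 55/136 / 121/136 = 5/11 ≈ 0.4545.

5/11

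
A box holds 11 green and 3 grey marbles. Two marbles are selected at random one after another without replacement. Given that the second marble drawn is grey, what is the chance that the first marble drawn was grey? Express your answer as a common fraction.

2/13

P(first=grey and the second marble drawn is grey) = (3/14)·(2/13) = 3/91.
P(the second marble drawn is grey) = Σ over first color = 33/182 + 3/91 = 3/14.
By Bayes, P(first=grey | the second marble drawn is grey) = 3/91 / 3/14 = 2/13 ≈ 0.1538.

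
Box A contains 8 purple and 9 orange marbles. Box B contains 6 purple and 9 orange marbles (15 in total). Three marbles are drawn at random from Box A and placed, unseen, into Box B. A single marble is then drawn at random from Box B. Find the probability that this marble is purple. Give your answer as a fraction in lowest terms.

7/17

Condition on how many of the transferred marbles are purple (from Box A: 8 purple of 17; then Box B has 18 total).
  0 purple: C(8,0)C(9,3)/C(17,3) = 21/170; then P = 6/18
  1 purple: C(8,1)C(9,2)/C(17,3) = 36/85; then P = 7/18
  2 purple: C(8,2)C(9,1)/C(17,3) = 63/170; then P = 8/18
  3 purple: C(8,3)C(9,0)/C(17,3) = 7/85; then P = 9/18
P(purple from Box B) = 7/17 ≈ 0.4118.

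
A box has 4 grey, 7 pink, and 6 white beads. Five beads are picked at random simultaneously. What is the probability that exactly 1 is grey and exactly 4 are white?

Unordered draws without replacement: count favorable combinations over C(17,5).
Favorable = C(4,1) · C(7,0) · C(6,4) = 60; total = C(17,5) = 6188.
P = 60/6188 = 15/1547 ≈ 0.0097.

15/1547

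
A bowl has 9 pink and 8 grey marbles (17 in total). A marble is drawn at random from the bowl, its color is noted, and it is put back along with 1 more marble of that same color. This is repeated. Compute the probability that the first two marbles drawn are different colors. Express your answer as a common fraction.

8/17

Either grey then pink, or pink then grey; after the first draw the total is 18.
P = (8/17)·(9/18) + (9/17)·(8/18) = 8/17 ≈ 0.4706.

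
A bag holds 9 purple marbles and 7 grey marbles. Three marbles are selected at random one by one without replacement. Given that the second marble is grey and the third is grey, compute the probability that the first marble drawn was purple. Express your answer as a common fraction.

P(first=purple and the second marble is grey and the third is grey) = (9/16)·(7/15)·(6/14) = 9/80.
P(E) = Σ over first color = 9/80 + 1/16 = 7/40.
By Bayes, P(first=purple | E) = 9/80 / 7/40 = 9/14 ≈ 0.6429.

9/14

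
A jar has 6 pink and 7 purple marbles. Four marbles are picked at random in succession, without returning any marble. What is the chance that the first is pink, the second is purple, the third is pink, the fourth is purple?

Multiply the conditional probability of each draw in order, without replacement, so each draw removes one from its color and from the total.
P = (6/13) · (7/12) · (5/11) · (6/10) = 21/286 ≈ 0.0734.

21/286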